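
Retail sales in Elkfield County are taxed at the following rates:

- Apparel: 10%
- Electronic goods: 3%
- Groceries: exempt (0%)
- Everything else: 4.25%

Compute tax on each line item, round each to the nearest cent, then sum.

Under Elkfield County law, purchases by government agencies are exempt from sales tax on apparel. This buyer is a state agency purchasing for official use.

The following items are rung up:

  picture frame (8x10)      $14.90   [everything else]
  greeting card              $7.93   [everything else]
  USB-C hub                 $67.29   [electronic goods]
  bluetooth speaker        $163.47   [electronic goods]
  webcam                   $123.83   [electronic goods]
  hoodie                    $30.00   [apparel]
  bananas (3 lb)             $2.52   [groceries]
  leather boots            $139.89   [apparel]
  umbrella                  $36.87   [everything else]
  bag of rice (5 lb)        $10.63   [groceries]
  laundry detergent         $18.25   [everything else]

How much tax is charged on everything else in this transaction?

$3.32

Picture frame (8x10) $14.90: everything else → 4.25% → $0.63
Greeting card $7.93: everything else → 4.25% → $0.34
Umbrella $36.87: everything else → 4.25% → $1.57
Laundry detergent $18.25: everything else → 4.25% → $0.78
Tax on everything else = $0.63 + $0.34 + $1.57 + $0.78 = $3.32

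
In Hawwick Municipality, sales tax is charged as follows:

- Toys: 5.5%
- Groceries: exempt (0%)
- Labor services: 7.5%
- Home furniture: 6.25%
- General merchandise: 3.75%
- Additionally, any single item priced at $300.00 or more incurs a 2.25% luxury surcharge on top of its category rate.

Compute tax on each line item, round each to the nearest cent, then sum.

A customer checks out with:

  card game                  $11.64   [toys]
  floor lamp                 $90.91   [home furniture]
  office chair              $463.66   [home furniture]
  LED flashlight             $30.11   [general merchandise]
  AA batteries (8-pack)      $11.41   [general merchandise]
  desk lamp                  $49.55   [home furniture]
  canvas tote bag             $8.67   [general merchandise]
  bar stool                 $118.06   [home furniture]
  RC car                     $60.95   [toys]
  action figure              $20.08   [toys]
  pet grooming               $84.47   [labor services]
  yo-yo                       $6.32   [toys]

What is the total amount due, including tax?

Card game $11.64: toys → 5.5% → $0.64
Floor lamp $90.91: home furniture → 6.25% → $5.68
Office chair $463.66: home furniture → 6.25% + 2.25% surcharge = 8.5% → $39.41
LED flashlight $30.11: general merchandise → 3.75% → $1.13
AA batteries (8-pack) $11.41: general merchandise → 3.75% → $0.43
Desk lamp $49.55: home furniture → 6.25% → $3.10
Canvas tote bag $8.67: general merchandise → 3.75% → $0.33
Bar stool $118.06: home furniture → 6.25% → $7.38
RC car $60.95: toys → 5.5% → $3.35
Action figure $20.08: toys → 5.5% → $1.10
Pet grooming $84.47: labor services → 7.5% → $6.34
Yo-yo $6.32: toys → 5.5% → $0.35
Subtotal = $955.83; tax = $69.24; total due = $1025.07

$1025.07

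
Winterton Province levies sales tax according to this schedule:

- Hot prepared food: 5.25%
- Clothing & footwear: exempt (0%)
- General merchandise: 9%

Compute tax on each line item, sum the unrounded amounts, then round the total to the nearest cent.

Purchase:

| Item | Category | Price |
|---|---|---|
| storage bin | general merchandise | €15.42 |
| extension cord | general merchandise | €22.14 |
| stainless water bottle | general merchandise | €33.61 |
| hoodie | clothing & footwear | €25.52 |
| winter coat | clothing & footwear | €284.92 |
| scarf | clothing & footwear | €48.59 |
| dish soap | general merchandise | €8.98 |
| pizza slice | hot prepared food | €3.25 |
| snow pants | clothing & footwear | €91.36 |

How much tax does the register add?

€7.38

Storage bin €15.42: general merchandise → 9% → €1.3878
Extension cord €22.14: general merchandise → 9% → €1.9926
Stainless water bottle €33.61: general merchandise → 9% → €3.0249
Hoodie €25.52: clothing & footwear → 0% → €0.00
Winter coat €284.92: clothing & footwear → 0% → €0.00
Scarf €48.59: clothing & footwear → 0% → €0.00
Dish soap €8.98: general merchandise → 9% → €0.8082
Pizza slice €3.25: hot prepared food → 5.25% → €0.170625
Snow pants €91.36: clothing & footwear → 0% → €0.00
Unrounded tax sum = €7.384125 → €7.38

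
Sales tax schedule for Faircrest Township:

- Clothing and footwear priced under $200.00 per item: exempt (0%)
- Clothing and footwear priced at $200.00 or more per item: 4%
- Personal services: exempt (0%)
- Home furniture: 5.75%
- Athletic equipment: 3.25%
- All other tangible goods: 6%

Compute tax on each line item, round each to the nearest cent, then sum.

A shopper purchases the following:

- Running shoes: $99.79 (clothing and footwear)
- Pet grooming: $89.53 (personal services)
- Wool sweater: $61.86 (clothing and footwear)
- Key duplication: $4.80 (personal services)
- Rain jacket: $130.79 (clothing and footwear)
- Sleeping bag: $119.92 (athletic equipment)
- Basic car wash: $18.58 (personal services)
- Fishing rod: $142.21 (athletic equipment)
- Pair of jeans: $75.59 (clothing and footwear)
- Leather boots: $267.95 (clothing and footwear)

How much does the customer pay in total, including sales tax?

$1030.26

Running shoes $99.79: clothing and footwear, under $200.00 → 0% → $0.00
Pet grooming $89.53: personal services → 0% → $0.00
Wool sweater $61.86: clothing and footwear, under $200.00 → 0% → $0.00
Key duplication $4.80: personal services → 0% → $0.00
Rain jacket $130.79: clothing and footwear, under $200.00 → 0% → $0.00
Sleeping bag $119.92: athletic equipment → 3.25% → $3.90
Basic car wash $18.58: personal services → 0% → $0.00
Fishing rod $142.21: athletic equipment → 3.25% → $4.62
Pair of jeans $75.59: clothing and footwear, under $200.00 → 0% → $0.00
Leather boots $267.95: clothing and footwear, $200.00 or more → 4% → $10.72
Subtotal = $1011.02; tax = $19.24; total due = $1030.26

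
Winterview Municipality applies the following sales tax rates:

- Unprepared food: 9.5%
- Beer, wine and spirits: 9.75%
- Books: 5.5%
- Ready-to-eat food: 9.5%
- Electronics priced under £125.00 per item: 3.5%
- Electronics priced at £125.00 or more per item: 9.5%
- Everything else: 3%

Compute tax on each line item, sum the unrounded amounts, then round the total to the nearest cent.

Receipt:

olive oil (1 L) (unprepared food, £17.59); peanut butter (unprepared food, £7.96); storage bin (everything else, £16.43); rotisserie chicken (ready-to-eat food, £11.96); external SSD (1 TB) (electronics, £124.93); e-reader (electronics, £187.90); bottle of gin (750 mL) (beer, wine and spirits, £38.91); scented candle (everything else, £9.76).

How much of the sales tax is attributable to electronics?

External SSD (1 TB) £124.93: electronics, under £125.00 → 3.5% → £4.37255
E-reader £187.90: electronics, £125.00 or more → 9.5% → £17.8505
Tax on electronics: unrounded sum = £22.22305 → £22.22

£22.22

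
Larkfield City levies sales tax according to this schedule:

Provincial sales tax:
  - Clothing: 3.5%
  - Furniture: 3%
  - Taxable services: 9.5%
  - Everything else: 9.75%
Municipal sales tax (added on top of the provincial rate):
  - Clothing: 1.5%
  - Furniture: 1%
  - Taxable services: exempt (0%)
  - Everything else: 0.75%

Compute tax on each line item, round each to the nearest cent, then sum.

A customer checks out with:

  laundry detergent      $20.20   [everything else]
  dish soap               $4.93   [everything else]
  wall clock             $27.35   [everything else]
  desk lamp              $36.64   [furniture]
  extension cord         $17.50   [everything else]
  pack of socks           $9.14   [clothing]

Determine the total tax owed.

$9.28

Laundry detergent $20.20: everything else → 9.75% + 0.75% municipal = 10.5% → $2.12
Dish soap $4.93: everything else → 9.75% + 0.75% municipal = 10.5% → $0.52
Wall clock $27.35: everything else → 9.75% + 0.75% municipal = 10.5% → $2.87
Desk lamp $36.64: furniture → 3% + 1% municipal = 4% → $1.47
Extension cord $17.50: everything else → 9.75% + 0.75% municipal = 10.5% → $1.84
Pack of socks $9.14: clothing → 3.5% + 1.5% municipal = 5% → $0.46
Total tax = $2.12 + $0.52 + $2.87 + $1.47 + $1.84 + $0.46 = $9.28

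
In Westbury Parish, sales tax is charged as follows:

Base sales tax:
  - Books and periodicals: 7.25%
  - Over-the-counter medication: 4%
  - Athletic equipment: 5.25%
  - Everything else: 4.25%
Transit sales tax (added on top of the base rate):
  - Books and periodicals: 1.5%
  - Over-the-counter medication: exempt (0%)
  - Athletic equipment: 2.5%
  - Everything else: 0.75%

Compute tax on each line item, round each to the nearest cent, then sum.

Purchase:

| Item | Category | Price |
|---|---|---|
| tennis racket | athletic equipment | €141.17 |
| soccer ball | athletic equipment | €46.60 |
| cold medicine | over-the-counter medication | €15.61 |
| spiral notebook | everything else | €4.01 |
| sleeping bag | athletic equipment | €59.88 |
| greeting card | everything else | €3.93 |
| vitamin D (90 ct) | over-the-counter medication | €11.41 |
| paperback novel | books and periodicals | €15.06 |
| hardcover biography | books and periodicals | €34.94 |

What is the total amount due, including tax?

€357.66

Tennis racket €141.17: athletic equipment → 5.25% + 2.5% transit = 7.75% → €10.94
Soccer ball €46.60: athletic equipment → 5.25% + 2.5% transit = 7.75% → €3.61
Cold medicine €15.61: over-the-counter medication → 4% + 0% transit = 4% → €0.62
Spiral notebook €4.01: everything else → 4.25% + 0.75% transit = 5% → €0.20
Sleeping bag €59.88: athletic equipment → 5.25% + 2.5% transit = 7.75% → €4.64
Greeting card €3.93: everything else → 4.25% + 0.75% transit = 5% → €0.20
Vitamin D (90 ct) €11.41: over-the-counter medication → 4% + 0% transit = 4% → €0.46
Paperback novel €15.06: books and periodicals → 7.25% + 1.5% transit = 8.75% → €1.32
Hardcover biography €34.94: books and periodicals → 7.25% + 1.5% transit = 8.75% → €3.06
Subtotal = €332.61; tax = €25.05; total due = €357.66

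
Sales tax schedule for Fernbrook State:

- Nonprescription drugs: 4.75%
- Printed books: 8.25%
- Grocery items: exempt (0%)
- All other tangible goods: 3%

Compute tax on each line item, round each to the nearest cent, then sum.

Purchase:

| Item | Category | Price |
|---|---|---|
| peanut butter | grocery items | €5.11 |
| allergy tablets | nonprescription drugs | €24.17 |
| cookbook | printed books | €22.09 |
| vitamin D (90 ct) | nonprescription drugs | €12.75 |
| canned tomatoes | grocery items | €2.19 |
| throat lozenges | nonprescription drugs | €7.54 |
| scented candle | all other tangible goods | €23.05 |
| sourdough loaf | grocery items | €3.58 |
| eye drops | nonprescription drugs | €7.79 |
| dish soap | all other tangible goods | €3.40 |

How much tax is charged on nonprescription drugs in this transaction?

€2.49

Allergy tablets €24.17: nonprescription drugs → 4.75% → €1.15
Vitamin D (90 ct) €12.75: nonprescription drugs → 4.75% → €0.61
Throat lozenges €7.54: nonprescription drugs → 4.75% → €0.36
Eye drops €7.79: nonprescription drugs → 4.75% → €0.37
Tax on nonprescription drugs = €1.15 + €0.61 + €0.36 + €0.37 = €2.49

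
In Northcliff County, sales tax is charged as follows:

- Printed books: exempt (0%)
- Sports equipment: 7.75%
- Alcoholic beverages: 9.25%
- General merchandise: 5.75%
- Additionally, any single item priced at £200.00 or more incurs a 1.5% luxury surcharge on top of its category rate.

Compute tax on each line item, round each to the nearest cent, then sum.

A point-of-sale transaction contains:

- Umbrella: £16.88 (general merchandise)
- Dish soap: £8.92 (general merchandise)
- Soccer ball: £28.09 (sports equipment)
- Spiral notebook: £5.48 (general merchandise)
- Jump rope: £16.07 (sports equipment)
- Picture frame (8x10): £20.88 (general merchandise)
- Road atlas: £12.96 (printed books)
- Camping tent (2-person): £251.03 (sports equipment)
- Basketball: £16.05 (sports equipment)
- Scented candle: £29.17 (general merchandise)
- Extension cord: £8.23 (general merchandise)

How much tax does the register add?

Umbrella £16.88: general merchandise → 5.75% → £0.97
Dish soap £8.92: general merchandise → 5.75% → £0.51
Soccer ball £28.09: sports equipment → 7.75% → £2.18
Spiral notebook £5.48: general merchandise → 5.75% → £0.32
Jump rope £16.07: sports equipment → 7.75% → £1.25
Picture frame (8x10) £20.88: general merchandise → 5.75% → £1.20
Road atlas £12.96: printed books → 0% → £0.00
Camping tent (2-person) £251.03: sports equipment → 7.75% + 1.5% surcharge = 9.25% → £23.22
Basketball £16.05: sports equipment → 7.75% → £1.24
Scented candle £29.17: general merchandise → 5.75% → £1.68
Extension cord £8.23: general merchandise → 5.75% → £0.47
Total tax = £0.97 + £0.51 + £2.18 + £0.32 + £1.25 + £1.20 + £23.22 + £1.24 + £1.68 + £0.47 = £33.04

£33.04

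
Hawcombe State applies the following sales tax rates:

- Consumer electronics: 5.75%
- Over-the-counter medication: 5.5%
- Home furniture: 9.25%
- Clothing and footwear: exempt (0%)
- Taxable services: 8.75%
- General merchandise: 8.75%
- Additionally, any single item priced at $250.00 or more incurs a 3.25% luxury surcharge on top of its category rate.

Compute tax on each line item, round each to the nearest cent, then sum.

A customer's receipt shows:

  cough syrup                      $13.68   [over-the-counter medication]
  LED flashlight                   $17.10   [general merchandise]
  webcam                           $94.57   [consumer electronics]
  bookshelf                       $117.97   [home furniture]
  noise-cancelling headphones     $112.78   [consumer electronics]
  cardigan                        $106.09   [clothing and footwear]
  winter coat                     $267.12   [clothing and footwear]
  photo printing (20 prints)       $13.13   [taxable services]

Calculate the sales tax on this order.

$34.91

Cough syrup $13.68: over-the-counter medication → 5.5% → $0.75
LED flashlight $17.10: general merchandise → 8.75% → $1.50
Webcam $94.57: consumer electronics → 5.75% → $5.44
Bookshelf $117.97: home furniture → 9.25% → $10.91
Noise-cancelling headphones $112.78: consumer electronics → 5.75% → $6.48
Cardigan $106.09: clothing and footwear → 0% → $0.00
Winter coat $267.12: clothing and footwear → 0% + 3.25% surcharge = 3.25% → $8.68
Photo printing (20 prints) $13.13: taxable services → 8.75% → $1.15
Total tax = $0.75 + $1.50 + $5.44 + $10.91 + $6.48 + $8.68 + $1.15 = $34.91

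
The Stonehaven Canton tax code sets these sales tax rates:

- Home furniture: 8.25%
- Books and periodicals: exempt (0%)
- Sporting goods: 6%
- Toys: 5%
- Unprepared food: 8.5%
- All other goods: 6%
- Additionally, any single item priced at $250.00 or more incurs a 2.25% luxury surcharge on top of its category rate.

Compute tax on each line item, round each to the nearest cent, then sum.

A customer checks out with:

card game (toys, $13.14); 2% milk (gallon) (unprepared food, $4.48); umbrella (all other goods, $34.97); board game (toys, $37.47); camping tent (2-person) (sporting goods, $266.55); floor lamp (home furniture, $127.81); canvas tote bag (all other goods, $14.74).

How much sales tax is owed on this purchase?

$38.42

Card game $13.14: toys → 5% → $0.66
2% milk (gallon) $4.48: unprepared food → 8.5% → $0.38
Umbrella $34.97: all other goods → 6% → $2.10
Board game $37.47: toys → 5% → $1.87
Camping tent (2-person) $266.55: sporting goods → 6% + 2.25% surcharge = 8.25% → $21.99
Floor lamp $127.81: home furniture → 8.25% → $10.54
Canvas tote bag $14.74: all other goods → 6% → $0.88
Total tax = $0.66 + $0.38 + $2.10 + $1.87 + $21.99 + $10.54 + $0.88 = $38.42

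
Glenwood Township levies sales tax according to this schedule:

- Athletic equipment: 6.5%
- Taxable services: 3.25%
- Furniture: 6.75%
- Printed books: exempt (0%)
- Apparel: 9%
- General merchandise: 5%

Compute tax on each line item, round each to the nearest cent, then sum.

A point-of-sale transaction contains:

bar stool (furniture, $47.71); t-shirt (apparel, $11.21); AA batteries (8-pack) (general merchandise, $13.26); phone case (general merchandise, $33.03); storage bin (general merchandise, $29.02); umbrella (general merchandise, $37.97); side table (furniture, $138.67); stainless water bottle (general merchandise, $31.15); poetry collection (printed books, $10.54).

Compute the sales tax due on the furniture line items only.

$12.58

Bar stool $47.71: furniture → 6.75% → $3.22
Side table $138.67: furniture → 6.75% → $9.36
Tax on furniture = $3.22 + $9.36 = $12.58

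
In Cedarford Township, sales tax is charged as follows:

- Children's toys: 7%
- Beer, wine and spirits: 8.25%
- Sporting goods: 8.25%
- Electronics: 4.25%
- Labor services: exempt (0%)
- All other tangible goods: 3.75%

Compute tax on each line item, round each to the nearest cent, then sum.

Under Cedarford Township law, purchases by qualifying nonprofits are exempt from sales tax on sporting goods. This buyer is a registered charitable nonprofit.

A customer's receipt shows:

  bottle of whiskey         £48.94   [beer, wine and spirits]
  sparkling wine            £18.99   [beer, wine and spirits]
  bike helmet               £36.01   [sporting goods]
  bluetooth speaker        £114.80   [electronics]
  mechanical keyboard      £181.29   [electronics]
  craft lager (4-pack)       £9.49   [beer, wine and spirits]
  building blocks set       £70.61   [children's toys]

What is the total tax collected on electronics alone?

Bluetooth speaker £114.80: electronics → 4.25% → £4.88
Mechanical keyboard £181.29: electronics → 4.25% → £7.70
Tax on electronics = £4.88 + £7.70 = £12.58

£12.58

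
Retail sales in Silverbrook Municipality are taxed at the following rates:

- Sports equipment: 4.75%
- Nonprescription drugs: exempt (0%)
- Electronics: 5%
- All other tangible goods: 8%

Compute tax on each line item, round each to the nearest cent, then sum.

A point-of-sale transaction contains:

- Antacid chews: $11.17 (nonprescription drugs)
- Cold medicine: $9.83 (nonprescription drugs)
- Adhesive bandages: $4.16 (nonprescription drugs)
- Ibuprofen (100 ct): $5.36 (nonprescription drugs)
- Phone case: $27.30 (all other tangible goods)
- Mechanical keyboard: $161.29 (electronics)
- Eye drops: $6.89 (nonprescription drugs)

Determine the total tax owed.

Antacid chews $11.17: nonprescription drugs → 0% → $0.00
Cold medicine $9.83: nonprescription drugs → 0% → $0.00
Adhesive bandages $4.16: nonprescription drugs → 0% → $0.00
Ibuprofen (100 ct) $5.36: nonprescription drugs → 0% → $0.00
Phone case $27.30: all other tangible goods → 8% → $2.18
Mechanical keyboard $161.29: electronics → 5% → $8.06
Eye drops $6.89: nonprescription drugs → 0% → $0.00
Total tax = $2.18 + $8.06 = $10.24

$10.24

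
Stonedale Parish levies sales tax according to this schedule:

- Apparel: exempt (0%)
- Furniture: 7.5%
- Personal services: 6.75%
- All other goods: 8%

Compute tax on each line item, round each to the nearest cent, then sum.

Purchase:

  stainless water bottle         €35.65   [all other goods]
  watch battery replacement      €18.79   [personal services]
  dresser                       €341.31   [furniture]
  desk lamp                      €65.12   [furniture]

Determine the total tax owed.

Stainless water bottle €35.65: all other goods → 8% → €2.85
Watch battery replacement €18.79: personal services → 6.75% → €1.27
Dresser €341.31: furniture → 7.5% → €25.60
Desk lamp €65.12: furniture → 7.5% → €4.88
Total tax = €2.85 + €1.27 + €25.60 + €4.88 = €34.60

€34.60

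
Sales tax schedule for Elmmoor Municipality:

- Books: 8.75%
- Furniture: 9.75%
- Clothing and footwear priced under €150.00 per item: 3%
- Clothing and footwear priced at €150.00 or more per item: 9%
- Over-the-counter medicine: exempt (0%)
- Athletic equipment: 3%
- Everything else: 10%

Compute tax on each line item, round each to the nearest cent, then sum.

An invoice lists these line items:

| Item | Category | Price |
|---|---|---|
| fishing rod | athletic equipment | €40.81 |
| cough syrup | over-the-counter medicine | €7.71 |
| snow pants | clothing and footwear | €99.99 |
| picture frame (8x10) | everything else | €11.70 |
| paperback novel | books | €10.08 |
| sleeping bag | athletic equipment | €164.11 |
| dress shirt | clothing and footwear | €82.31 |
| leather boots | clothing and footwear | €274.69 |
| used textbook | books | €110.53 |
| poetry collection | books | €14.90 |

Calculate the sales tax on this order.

Fishing rod €40.81: athletic equipment → 3% → €1.22
Cough syrup €7.71: over-the-counter medicine → 0% → €0.00
Snow pants €99.99: clothing and footwear, under €150.00 → 3% → €3.00
Picture frame (8x10) €11.70: everything else → 10% → €1.17
Paperback novel €10.08: books → 8.75% → €0.88
Sleeping bag €164.11: athletic equipment → 3% → €4.92
Dress shirt €82.31: clothing and footwear, under €150.00 → 3% → €2.47
Leather boots €274.69: clothing and footwear, €150.00 or more → 9% → €24.72
Used textbook €110.53: books → 8.75% → €9.67
Poetry collection €14.90: books → 8.75% → €1.30
Total tax = €1.22 + €3.00 + €1.17 + €0.88 + €4.92 + €2.47 + €24.72 + €9.67 + €1.30 = €49.35

€49.35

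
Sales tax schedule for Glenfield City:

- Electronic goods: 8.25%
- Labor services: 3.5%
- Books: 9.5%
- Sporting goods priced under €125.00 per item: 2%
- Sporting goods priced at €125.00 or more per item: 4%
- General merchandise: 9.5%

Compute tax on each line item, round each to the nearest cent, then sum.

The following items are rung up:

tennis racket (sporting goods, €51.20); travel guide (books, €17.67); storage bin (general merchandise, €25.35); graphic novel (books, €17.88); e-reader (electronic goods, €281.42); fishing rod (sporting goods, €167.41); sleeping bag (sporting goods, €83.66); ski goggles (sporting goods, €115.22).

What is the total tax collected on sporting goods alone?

€11.69

Tennis racket €51.20: sporting goods, under €125.00 → 2% → €1.02
Fishing rod €167.41: sporting goods, €125.00 or more → 4% → €6.70
Sleeping bag €83.66: sporting goods, under €125.00 → 2% → €1.67
Ski goggles €115.22: sporting goods, under €125.00 → 2% → €2.30
Tax on sporting goods = €1.02 + €6.70 + €1.67 + €2.30 = €11.69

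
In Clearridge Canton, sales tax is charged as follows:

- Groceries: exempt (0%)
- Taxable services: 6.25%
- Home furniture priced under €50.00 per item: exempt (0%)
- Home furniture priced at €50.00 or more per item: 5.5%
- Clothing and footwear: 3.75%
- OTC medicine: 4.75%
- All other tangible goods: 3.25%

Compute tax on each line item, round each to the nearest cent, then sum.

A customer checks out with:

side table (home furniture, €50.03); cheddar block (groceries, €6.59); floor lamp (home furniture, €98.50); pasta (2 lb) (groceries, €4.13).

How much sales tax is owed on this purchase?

€8.17

Side table €50.03: home furniture, €50.00 or more → 5.5% → €2.75
Cheddar block €6.59: groceries → 0% → €0.00
Floor lamp €98.50: home furniture, €50.00 or more → 5.5% → €5.42
Pasta (2 lb) €4.13: groceries → 0% → €0.00
Total tax = €2.75 + €5.42 = €8.17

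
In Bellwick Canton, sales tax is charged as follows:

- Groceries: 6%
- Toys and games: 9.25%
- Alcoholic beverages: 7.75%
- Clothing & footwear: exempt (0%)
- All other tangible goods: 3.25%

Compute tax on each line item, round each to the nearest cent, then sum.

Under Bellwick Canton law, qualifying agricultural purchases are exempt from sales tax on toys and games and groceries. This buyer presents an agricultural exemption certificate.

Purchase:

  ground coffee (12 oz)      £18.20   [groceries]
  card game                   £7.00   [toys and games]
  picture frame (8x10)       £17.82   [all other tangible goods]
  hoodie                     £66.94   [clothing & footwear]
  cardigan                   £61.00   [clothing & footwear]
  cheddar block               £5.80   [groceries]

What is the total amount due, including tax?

£177.34

Ground coffee (12 oz) £18.20: groceries, buyer-exempt → 0% → £0.00
Card game £7.00: toys and games, buyer-exempt → 0% → £0.00
Picture frame (8x10) £17.82: all other tangible goods → 3.25% → £0.58
Hoodie £66.94: clothing & footwear → 0% → £0.00
Cardigan £61.00: clothing & footwear → 0% → £0.00
Cheddar block £5.80: groceries, buyer-exempt → 0% → £0.00
Subtotal = £176.76; tax = £0.58; total due = £177.34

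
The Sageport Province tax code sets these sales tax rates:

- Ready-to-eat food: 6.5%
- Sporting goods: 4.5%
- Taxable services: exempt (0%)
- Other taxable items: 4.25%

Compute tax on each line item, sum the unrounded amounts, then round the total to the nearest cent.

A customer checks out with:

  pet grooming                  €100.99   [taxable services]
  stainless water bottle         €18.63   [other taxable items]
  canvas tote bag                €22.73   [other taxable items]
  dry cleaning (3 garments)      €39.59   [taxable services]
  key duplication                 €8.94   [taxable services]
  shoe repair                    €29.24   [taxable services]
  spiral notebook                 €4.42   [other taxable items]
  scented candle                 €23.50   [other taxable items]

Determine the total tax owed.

€2.94

Pet grooming €100.99: taxable services → 0% → €0.00
Stainless water bottle €18.63: other taxable items → 4.25% → €0.791775
Canvas tote bag €22.73: other taxable items → 4.25% → €0.966025
Dry cleaning (3 garments) €39.59: taxable services → 0% → €0.00
Key duplication €8.94: taxable services → 0% → €0.00
Shoe repair €29.24: taxable services → 0% → €0.00
Spiral notebook €4.42: other taxable items → 4.25% → €0.18785
Scented candle €23.50: other taxable items → 4.25% → €0.99875
Unrounded tax sum = €2.9444 → €2.94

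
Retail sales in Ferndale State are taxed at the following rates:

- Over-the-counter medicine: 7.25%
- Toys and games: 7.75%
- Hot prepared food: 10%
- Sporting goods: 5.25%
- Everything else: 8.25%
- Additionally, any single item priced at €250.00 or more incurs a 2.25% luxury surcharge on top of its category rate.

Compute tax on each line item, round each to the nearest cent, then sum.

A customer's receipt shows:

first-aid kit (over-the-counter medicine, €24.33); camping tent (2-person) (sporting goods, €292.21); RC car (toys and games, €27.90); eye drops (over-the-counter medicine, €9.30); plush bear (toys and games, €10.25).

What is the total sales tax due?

First-aid kit €24.33: over-the-counter medicine → 7.25% → €1.76
Camping tent (2-person) €292.21: sporting goods → 5.25% + 2.25% surcharge = 7.5% → €21.92
RC car €27.90: toys and games → 7.75% → €2.16
Eye drops €9.30: over-the-counter medicine → 7.25% → €0.67
Plush bear €10.25: toys and games → 7.75% → €0.79
Total tax = €1.76 + €21.92 + €2.16 + €0.67 + €0.79 = €27.30

€27.30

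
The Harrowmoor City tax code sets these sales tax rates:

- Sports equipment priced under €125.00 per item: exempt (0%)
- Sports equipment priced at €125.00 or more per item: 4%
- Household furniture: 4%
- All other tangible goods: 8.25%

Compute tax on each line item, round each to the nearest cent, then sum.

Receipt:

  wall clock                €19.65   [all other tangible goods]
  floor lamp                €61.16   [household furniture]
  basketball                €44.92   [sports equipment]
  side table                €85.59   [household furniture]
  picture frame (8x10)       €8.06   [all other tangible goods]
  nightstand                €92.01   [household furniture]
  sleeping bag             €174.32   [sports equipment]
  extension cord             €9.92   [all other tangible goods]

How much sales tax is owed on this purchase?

Wall clock €19.65: all other tangible goods → 8.25% → €1.62
Floor lamp €61.16: household furniture → 4% → €2.45
Basketball €44.92: sports equipment, under €125.00 → 0% → €0.00
Side table €85.59: household furniture → 4% → €3.42
Picture frame (8x10) €8.06: all other tangible goods → 8.25% → €0.66
Nightstand €92.01: household furniture → 4% → €3.68
Sleeping bag €174.32: sports equipment, €125.00 or more → 4% → €6.97
Extension cord €9.92: all other tangible goods → 8.25% → €0.82
Total tax = €1.62 + €2.45 + €3.42 + €0.66 + €3.68 + €6.97 + €0.82 = €19.62

€19.62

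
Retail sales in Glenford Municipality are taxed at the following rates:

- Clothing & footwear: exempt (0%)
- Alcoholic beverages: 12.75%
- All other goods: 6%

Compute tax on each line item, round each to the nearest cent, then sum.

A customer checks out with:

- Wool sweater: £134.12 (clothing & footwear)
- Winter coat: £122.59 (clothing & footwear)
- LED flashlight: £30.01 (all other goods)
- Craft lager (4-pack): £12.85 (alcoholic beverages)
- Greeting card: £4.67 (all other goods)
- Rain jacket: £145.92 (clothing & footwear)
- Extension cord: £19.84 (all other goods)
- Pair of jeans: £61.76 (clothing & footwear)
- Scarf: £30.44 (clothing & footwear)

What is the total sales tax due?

£4.91

Wool sweater £134.12: clothing & footwear → 0% → £0.00
Winter coat £122.59: clothing & footwear → 0% → £0.00
LED flashlight £30.01: all other goods → 6% → £1.80
Craft lager (4-pack) £12.85: alcoholic beverages → 12.75% → £1.64
Greeting card £4.67: all other goods → 6% → £0.28
Rain jacket £145.92: clothing & footwear → 0% → £0.00
Extension cord £19.84: all other goods → 6% → £1.19
Pair of jeans £61.76: clothing & footwear → 0% → £0.00
Scarf £30.44: clothing & footwear → 0% → £0.00
Total tax = £1.80 + £1.64 + £0.28 + £1.19 = £4.91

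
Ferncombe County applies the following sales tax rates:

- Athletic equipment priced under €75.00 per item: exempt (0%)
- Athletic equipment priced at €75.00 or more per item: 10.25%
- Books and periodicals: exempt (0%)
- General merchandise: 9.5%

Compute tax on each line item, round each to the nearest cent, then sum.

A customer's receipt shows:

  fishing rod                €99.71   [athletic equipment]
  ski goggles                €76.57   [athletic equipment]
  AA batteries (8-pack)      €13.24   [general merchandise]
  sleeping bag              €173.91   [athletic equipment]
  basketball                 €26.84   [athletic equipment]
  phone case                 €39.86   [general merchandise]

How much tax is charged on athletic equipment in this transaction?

€35.90

Fishing rod €99.71: athletic equipment, €75.00 or more → 10.25% → €10.22
Ski goggles €76.57: athletic equipment, €75.00 or more → 10.25% → €7.85
Sleeping bag €173.91: athletic equipment, €75.00 or more → 10.25% → €17.83
Basketball €26.84: athletic equipment, under €75.00 → 0% → €0.00
Tax on athletic equipment = €10.22 + €7.85 + €17.83 + €0.00 = €35.90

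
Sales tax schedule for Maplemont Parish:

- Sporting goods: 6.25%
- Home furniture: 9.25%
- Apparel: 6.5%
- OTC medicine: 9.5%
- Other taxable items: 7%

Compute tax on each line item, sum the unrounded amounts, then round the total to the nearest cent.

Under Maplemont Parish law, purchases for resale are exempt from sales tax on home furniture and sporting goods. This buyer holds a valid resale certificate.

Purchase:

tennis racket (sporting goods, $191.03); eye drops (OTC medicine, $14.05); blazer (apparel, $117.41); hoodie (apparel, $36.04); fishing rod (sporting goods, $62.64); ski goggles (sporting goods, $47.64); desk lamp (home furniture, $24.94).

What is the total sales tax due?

Tennis racket $191.03: sporting goods, buyer-exempt → 0% → $0.00
Eye drops $14.05: OTC medicine → 9.5% → $1.33475
Blazer $117.41: apparel → 6.5% → $7.63165
Hoodie $36.04: apparel → 6.5% → $2.3426
Fishing rod $62.64: sporting goods, buyer-exempt → 0% → $0.00
Ski goggles $47.64: sporting goods, buyer-exempt → 0% → $0.00
Desk lamp $24.94: home furniture, buyer-exempt → 0% → $0.00
Unrounded tax sum = $11.309 → $11.31

$11.31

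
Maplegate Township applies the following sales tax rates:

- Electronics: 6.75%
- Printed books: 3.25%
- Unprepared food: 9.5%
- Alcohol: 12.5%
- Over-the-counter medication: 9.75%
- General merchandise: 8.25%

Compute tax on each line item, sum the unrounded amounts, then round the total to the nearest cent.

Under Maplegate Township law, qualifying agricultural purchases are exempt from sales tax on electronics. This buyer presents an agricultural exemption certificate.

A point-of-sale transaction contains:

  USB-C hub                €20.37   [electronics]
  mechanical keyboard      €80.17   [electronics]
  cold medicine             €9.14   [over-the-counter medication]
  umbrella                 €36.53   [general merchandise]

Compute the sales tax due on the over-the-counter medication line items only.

€0.89

Cold medicine €9.14: over-the-counter medication → 9.75% → €0.89115
Tax on over-the-counter medication: unrounded sum = €0.89115 → €0.89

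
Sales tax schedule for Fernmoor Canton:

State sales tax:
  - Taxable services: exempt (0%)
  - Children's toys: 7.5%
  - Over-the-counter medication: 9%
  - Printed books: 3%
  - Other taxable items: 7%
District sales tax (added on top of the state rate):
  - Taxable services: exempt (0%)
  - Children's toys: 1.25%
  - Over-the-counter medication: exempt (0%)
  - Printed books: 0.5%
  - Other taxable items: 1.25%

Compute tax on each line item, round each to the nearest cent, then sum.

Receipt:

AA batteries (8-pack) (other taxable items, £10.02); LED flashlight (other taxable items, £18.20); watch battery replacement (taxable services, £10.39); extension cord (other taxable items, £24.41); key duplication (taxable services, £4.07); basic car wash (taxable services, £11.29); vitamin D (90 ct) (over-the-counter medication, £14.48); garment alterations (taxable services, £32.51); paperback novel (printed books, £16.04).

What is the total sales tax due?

AA batteries (8-pack) £10.02: other taxable items → 7% + 1.25% district = 8.25% → £0.83
LED flashlight £18.20: other taxable items → 7% + 1.25% district = 8.25% → £1.50
Watch battery replacement £10.39: taxable services → 0% + 0% district = 0% → £0.00
Extension cord £24.41: other taxable items → 7% + 1.25% district = 8.25% → £2.01
Key duplication £4.07: taxable services → 0% + 0% district = 0% → £0.00
Basic car wash £11.29: taxable services → 0% + 0% district = 0% → £0.00
Vitamin D (90 ct) £14.48: over-the-counter medication → 9% + 0% district = 9% → £1.30
Garment alterations £32.51: taxable services → 0% + 0% district = 0% → £0.00
Paperback novel £16.04: printed books → 3% + 0.5% district = 3.5% → £0.56
Total tax = £0.83 + £1.50 + £2.01 + £1.30 + £0.56 = £6.20

£6.20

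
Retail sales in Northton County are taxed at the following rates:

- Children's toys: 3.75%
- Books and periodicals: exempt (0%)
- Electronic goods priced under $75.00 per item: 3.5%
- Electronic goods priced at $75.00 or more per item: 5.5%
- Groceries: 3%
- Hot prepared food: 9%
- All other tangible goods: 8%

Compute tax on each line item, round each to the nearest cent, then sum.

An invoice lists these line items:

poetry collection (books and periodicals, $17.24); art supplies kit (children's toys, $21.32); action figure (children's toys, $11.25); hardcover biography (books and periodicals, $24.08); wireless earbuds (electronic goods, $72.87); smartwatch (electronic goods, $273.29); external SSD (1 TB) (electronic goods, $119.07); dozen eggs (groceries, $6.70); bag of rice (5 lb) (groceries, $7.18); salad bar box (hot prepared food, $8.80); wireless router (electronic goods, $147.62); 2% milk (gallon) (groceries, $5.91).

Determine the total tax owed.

Poetry collection $17.24: books and periodicals → 0% → $0.00
Art supplies kit $21.32: children's toys → 3.75% → $0.80
Action figure $11.25: children's toys → 3.75% → $0.42
Hardcover biography $24.08: books and periodicals → 0% → $0.00
Wireless earbuds $72.87: electronic goods, under $75.00 → 3.5% → $2.55
Smartwatch $273.29: electronic goods, $75.00 or more → 5.5% → $15.03
External SSD (1 TB) $119.07: electronic goods, $75.00 or more → 5.5% → $6.55
Dozen eggs $6.70: groceries → 3% → $0.20
Bag of rice (5 lb) $7.18: groceries → 3% → $0.22
Salad bar box $8.80: hot prepared food → 9% → $0.79
Wireless router $147.62: electronic goods, $75.00 or more → 5.5% → $8.12
2% milk (gallon) $5.91: groceries → 3% → $0.18
Total tax = $0.80 + $0.42 + $2.55 + $15.03 + $6.55 + $0.20 + $0.22 + $0.79 + $8.12 + $0.18 = $34.86

$34.86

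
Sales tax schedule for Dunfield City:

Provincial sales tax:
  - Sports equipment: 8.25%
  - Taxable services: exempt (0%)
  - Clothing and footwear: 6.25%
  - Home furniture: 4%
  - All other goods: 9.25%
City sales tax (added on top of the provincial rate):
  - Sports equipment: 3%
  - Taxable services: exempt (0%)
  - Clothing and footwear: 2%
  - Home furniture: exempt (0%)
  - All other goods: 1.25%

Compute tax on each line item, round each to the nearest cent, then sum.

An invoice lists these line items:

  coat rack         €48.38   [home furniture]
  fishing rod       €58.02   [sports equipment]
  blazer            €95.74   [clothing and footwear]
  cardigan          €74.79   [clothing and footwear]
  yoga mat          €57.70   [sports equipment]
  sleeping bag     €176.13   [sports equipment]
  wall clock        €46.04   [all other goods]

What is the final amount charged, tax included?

Coat rack €48.38: home furniture → 4% + 0% city = 4% → €1.94
Fishing rod €58.02: sports equipment → 8.25% + 3% city = 11.25% → €6.53
Blazer €95.74: clothing and footwear → 6.25% + 2% city = 8.25% → €7.90
Cardigan €74.79: clothing and footwear → 6.25% + 2% city = 8.25% → €6.17
Yoga mat €57.70: sports equipment → 8.25% + 3% city = 11.25% → €6.49
Sleeping bag €176.13: sports equipment → 8.25% + 3% city = 11.25% → €19.81
Wall clock €46.04: all other goods → 9.25% + 1.25% city = 10.5% → €4.83
Subtotal = €556.80; tax = €53.67; total due = €610.47

€610.47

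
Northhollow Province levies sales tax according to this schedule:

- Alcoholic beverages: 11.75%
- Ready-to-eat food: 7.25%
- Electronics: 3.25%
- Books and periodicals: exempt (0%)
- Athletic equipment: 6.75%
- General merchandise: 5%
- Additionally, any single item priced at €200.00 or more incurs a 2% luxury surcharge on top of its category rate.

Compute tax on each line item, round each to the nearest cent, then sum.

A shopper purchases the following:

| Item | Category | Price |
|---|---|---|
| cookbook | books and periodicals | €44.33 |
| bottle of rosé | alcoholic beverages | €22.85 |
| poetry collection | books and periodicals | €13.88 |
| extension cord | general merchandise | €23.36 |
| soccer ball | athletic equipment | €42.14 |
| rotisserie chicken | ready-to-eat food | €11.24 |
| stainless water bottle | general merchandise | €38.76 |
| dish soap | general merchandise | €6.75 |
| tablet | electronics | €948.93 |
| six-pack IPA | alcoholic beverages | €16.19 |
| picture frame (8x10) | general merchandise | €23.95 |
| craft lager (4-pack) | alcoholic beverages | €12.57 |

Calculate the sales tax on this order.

€64.18

Cookbook €44.33: books and periodicals → 0% → €0.00
Bottle of rosé €22.85: alcoholic beverages → 11.75% → €2.68
Poetry collection €13.88: books and periodicals → 0% → €0.00
Extension cord €23.36: general merchandise → 5% → €1.17
Soccer ball €42.14: athletic equipment → 6.75% → €2.84
Rotisserie chicken €11.24: ready-to-eat food → 7.25% → €0.81
Stainless water bottle €38.76: general merchandise → 5% → €1.94
Dish soap €6.75: general merchandise → 5% → €0.34
Tablet €948.93: electronics → 3.25% + 2% surcharge = 5.25% → €49.82
Six-pack IPA €16.19: alcoholic beverages → 11.75% → €1.90
Picture frame (8x10) €23.95: general merchandise → 5% → €1.20
Craft lager (4-pack) €12.57: alcoholic beverages → 11.75% → €1.48
Total tax = €2.68 + €1.17 + €2.84 + €0.81 + €1.94 + €0.34 + €49.82 + €1.90 + €1.20 + €1.48 = €64.18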